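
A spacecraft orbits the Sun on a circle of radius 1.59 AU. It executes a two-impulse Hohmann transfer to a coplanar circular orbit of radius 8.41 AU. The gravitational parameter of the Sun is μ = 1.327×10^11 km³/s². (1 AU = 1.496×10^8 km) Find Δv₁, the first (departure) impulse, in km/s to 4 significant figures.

Δv₁ = 7.013 km/s

In km: r₁ = 1.59 × 1.496×10^8 = 2.37864×10^8 km; r₂ = 8.41 × 1.496×10^8 = 1.258136×10^9 km.
Semi-major axis of the transfer orbit: a_t = (2.37864×10^8 + 1.258136×10^9)/2 = 7.480×10^8 km.
Circular speed at r = 2.37864×10^8 km: v_c = √(μ/r) = 23.620 km/s.
Transfer-orbit speed at the same r (vis-viva, a = a_t): v_t = √[μ(2/r − 1/a_t)] = 30.633 km/s.
Δv₁ = |v_t − v_c| = |30.633 − 23.620| = 7.013 km/s.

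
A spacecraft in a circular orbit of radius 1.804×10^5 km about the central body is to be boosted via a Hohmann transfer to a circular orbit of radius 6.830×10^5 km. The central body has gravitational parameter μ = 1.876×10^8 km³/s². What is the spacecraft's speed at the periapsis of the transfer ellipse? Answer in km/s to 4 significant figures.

v = 40.56 km/s

The Hohmann ellipse has a_t = (r₁ + r₂)/2 = 4.317×10^5 km.
The periapsis of the transfer ellipse is at r = 1.804×10^5 km.
Vis-viva: v = √[μ(2/r − 1/a_t)] = √[1.876×10^8 × (2/1.804×10^5 − 1/4.317×10^5)] = 40.56 km/s.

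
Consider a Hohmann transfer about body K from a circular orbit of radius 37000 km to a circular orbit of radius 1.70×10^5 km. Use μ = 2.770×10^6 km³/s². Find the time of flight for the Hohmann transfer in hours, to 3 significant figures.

Transfer-ellipse semi-major axis a_t = (r₁ + r₂)/2 = (37000 + 1.700×10^5)/2 = 1.035×10^5 km.
Transfer time t = π√(a_t³/μ) = π√((1.035×10^5)³ / 2.770×10^6) = 62850 s.
Converting: 62850 s ÷ 3600 s/hour = 17.5 hours.

t = 17.5 hours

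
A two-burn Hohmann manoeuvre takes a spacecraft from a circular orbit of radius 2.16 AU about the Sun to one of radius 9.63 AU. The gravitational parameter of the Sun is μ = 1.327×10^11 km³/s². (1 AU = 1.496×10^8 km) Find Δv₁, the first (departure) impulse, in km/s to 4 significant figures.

In km: r₁ = 2.16 × 1.496×10^8 = 3.23136×10^8 km; r₂ = 9.63 × 1.496×10^8 = 1.440648×10^9 km.
The Hohmann ellipse has a_t = (r₁ + r₂)/2 = 8.81892×10^8 km.
Circular speed at r = 3.23136×10^8 km: v_c = √(μ/r) = 20.265 km/s.
Vis-viva on the transfer ellipse at r = 3.23136×10^8 km gives v_t = √[μ(2/r − 1/a_t)] = 25.901 km/s.
Δv₁ = |v_t − v_c| = |25.901 − 20.265| = 5.636 km/s.

Δv₁ = 5.636 km/s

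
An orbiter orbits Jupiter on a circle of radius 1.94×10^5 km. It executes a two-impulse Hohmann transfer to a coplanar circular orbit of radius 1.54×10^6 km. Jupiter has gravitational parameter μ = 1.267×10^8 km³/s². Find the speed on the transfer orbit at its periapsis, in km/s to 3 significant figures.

v = 34.1 km/s

The Hohmann ellipse has a_t = (r₁ + r₂)/2 = 8.670×10^5 km.
At periapsis, r = 1.940×10^5 km.
Applying v² = μ(2/r − 1/a_t): v = 34.06 km/s.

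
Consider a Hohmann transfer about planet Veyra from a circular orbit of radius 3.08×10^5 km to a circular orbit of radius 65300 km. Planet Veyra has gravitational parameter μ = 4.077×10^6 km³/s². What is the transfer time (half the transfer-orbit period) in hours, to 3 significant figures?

t = 34.9 hours

Transfer-ellipse semi-major axis a_t = (r₁ + r₂)/2 = (3.080×10^5 + 65300)/2 = 1.8665×10^5 km.
Half the transfer-orbit period gives t = π√(a_t³/μ) = 1.255×10^5 s.
Converting: 1.255×10^5 s ÷ 3600 s/hour = 34.9 hours.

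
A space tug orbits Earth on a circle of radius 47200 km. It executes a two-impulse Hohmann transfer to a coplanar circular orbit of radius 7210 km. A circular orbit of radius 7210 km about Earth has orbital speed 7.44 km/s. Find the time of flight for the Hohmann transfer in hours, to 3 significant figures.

t = 6.20 hours

From the circular-orbit relation v² = μ/r at r = 7210 km: μ = v²r = (7.44)² × 7210 = 3.99099×10^5 km³/s².
The Hohmann ellipse has a_t = (r₁ + r₂)/2 = 27205 km.
By Kepler's third law the transfer-orbit period is T = 2π√(a_t³/μ), so t = T/2 = 22310 s.
Converting: 22310 s ÷ 3600 s/hour = 6.20 hours.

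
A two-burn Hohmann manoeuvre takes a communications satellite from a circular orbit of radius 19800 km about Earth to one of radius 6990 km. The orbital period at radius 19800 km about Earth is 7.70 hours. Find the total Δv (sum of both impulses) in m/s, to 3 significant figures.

Δv = 2880 m/s

From Kepler's third law T² = 4π²r³/μ at r = 19800 km, T = 7.70 hours = 7.70 × 3600 s = 27720 s: μ = 4π²r³/T² = 3.98813×10^5 km³/s².
The Hohmann ellipse has a_t = (r₁ + r₂)/2 = 13395 km.
At r₁ the circular-orbit speed is v₁ = √(μ/r₁) = 4.488 km/s.
Transfer-orbit speed at r₁ (vis-viva equation): v_a = √[μ(2/r₁ − 1/a_t)] = 3.242 km/s.
First burn Δv₁ = |v_a − v₁| = 1.246 km/s.
Circular speed at r₂: v₂ = √(μ/r₂) = 7.553 km/s.
Transfer-orbit speed at r₂: v_p = √[μ(2/r₂ − 1/a_t)] = 9.183 km/s.
Second burn Δv₂ = |v₂ − v_p| = 1.630 km/s.
Total Δv = Δv₁ + Δv₂ = 2.876 km/s.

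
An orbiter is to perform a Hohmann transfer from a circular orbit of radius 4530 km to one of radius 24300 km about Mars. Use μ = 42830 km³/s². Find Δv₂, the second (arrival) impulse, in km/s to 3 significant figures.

Transfer-ellipse semi-major axis a_t = (r₁ + r₂)/2 = (4530 + 24300)/2 = 14415 km.
On the circular orbit at r = 24300 km, v_c = √(μ/r) = 1.3276 km/s.
Transfer-orbit speed at the same r (vis-viva, a = a_t): v_t = √[μ(2/r − 1/a_t)] = 0.74424 km/s.
Δv₂ = |v_t − v_c| = |0.74424 − 1.3276| = 0.5834 km/s.

Δv₂ = 0.583 km/s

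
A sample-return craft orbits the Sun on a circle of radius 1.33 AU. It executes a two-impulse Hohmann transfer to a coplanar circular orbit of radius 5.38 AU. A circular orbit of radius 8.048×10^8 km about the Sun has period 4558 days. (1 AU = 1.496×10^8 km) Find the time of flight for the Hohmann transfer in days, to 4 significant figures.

t = 1122 days

From Kepler's third law T² = 4π²r³/μ at r = 8.048×10^8 km, T = 4558 days = 4558 × 86400 s = 3.938112×10^8 s: μ = 4π²r³/T² = 1.32693×10^11 km³/s².
In km: r₁ = 1.33 × 1.496×10^8 = 1.98968×10^8 km; r₂ = 5.38 × 1.496×10^8 = 8.04848×10^8 km.
The Hohmann ellipse has a_t = (r₁ + r₂)/2 = 5.01908×10^8 km.
Transfer time t = π√(a_t³/μ) = π√((5.01908×10^8)³ / 1.32693×10^11) = 9.698×10^7 s.
Converting: 9.698×10^7 s ÷ 86400 s/day = 1122 days.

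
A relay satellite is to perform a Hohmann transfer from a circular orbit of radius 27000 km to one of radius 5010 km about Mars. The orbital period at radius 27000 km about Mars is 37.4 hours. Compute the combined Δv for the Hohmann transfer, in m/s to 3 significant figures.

From Kepler's third law T² = 4π²r³/μ at r = 27000 km, T = 37.4 hours = 37.4 × 3600 s = 1.3464×10^5 s: μ = 4π²r³/T² = 42865.0 km³/s².
Transfer-ellipse semi-major axis a_t = (r₁ + r₂)/2 = (27000 + 5010)/2 = 16005 km.
At r₁ the circular-orbit speed is v₁ = √(μ/r₁) = 1.260 km/s.
Transfer-orbit speed at r₁ (v² = μ(2/r − 1/a)): v_a = √[μ(2/r₁ − 1/a_t)] = 0.7050 km/s.
First burn Δv₁ = |v_a − v₁| = 0.5550 km/s.
Circular speed at r₂: v₂ = √(μ/r₂) = 2.92504 km/s.
Transfer-orbit speed at r₂: v_p = √[μ(2/r₂ − 1/a_t)] = 3.79915 km/s.
Second burn Δv₂ = |v₂ − v_p| = 0.8741 km/s.
Δv = Δv₁ + Δv₂ = 0.5550 + 0.8741 = 1.429 km/s.

Δv = 1430 m/s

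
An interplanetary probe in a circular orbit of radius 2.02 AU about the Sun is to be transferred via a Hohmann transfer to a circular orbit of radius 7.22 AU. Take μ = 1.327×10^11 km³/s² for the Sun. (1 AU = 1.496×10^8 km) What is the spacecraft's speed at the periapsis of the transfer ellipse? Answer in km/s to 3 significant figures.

In km: r₁ = 2.02 × 1.496×10^8 = 3.02192×10^8 km; r₂ = 7.22 × 1.496×10^8 = 1.080112×10^9 km.
Transfer-ellipse semi-major axis a_t = (r₁ + r₂)/2 = (3.02192×10^8 + 1.080112×10^9)/2 = 6.91152×10^8 km.
At periapsis, r = 3.02192×10^8 km.
Applying v² = μ(2/r − 1/a_t): v = 26.20 km/s.

v = 26.2 km/s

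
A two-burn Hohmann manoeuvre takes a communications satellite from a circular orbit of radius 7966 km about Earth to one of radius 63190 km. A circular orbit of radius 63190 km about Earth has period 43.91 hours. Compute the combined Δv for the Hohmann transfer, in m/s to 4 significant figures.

Δv = 3677 m/s

From Kepler's third law T² = 4π²r³/μ at r = 63190 km, T = 43.91 hours = 43.91 × 3600 s = 1.58076×10^5 s: μ = 4π²r³/T² = 3.98633×10^5 km³/s².
The Hohmann ellipse has a_t = (r₁ + r₂)/2 = 35578 km.
Circular speed at r₁: v₁ = √(μ/r₁) = √(3.98633×10^5/7966) = 7.074 km/s.
Transfer-orbit speed at r₁ (vis-viva): v_p = √[μ(2/r₁ − 1/a_t)] = 9.428 km/s.
First burn Δv₁ = |v_p − v₁| = 2.354 km/s.
Circular speed at r₂: v₂ = √(μ/r₂) = 2.5117 km/s.
Transfer-orbit speed at r₂: v_a = √[μ(2/r₂ − 1/a_t)] = 1.1885 km/s.
Second burn Δv₂ = |v₂ − v_a| = 1.323 km/s.
Total Δv = Δv₁ + Δv₂ = 3.677 km/s.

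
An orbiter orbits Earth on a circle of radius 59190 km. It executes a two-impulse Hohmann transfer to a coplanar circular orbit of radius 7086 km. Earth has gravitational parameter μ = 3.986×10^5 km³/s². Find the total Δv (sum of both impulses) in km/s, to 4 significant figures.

Δv = 3.919 km/s

The Hohmann ellipse has a_t = (r₁ + r₂)/2 = 33138 km.
Circular speed at r₁: v₁ = √(μ/r₁) = √(3.986×10^5/59190) = 2.595 km/s.
Transfer-orbit speed at r₁ (v² = μ(2/r − 1/a)): v_a = √[μ(2/r₁ − 1/a_t)] = 1.200 km/s.
First burn Δv₁ = |v_a − v₁| = 1.395 km/s.
At r₂, v₂ = √(μ/r₂) = 7.5001 km/s.
Transfer-orbit speed at r₂: v_p = √[μ(2/r₂ − 1/a_t)] = 10.024 km/s.
Second burn Δv₂ = |v₂ − v_p| = 2.524 km/s.
Total Δv = Δv₁ + Δv₂ = 3.919 km/s.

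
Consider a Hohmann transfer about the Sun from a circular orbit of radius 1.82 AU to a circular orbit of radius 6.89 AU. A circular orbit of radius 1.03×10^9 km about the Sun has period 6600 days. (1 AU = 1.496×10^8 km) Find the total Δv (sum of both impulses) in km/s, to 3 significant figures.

Δv = 9.70 km/s

From Kepler's third law T² = 4π²r³/μ at r = 1.03×10^9 km, T = 6600 days = 6600 × 86400 s = 5.7024×10^8 s: μ = 4π²r³/T² = 1.32665×10^11 km³/s².
In km: r₁ = 1.82 × 1.496×10^8 = 2.72272×10^8 km; r₂ = 6.89 × 1.496×10^8 = 1.030744×10^9 km.
Transfer-ellipse semi-major axis a_t = (r₁ + r₂)/2 = (2.72272×10^8 + 1.030744×10^9)/2 = 6.51508×10^8 km.
Circular speed at r₁: v₁ = √(μ/r₁) = √(1.32665×10^11/2.72272×10^8) = 22.074 km/s.
On the transfer ellipse at r₁, v² = μ(2/r − 1/a) gives v_p = √[μ(2/r₁ − 1/a_t)] = 27.765 km/s.
First burn Δv₁ = |v_p − v₁| = 5.691 km/s.
At r₂, v₂ = √(μ/r₂) = 11.345 km/s.
Transfer-orbit speed at r₂: v_a = √[μ(2/r₂ − 1/a_t)] = 7.3341 km/s.
Second burn Δv₂ = |v₂ − v_a| = 4.011 km/s.
Δv = Δv₁ + Δv₂ = 5.691 + 4.011 = 9.702 km/s.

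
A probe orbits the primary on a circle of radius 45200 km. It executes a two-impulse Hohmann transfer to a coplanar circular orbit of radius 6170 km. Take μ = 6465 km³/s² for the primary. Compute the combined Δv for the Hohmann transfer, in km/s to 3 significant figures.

Δv = 0.527 km/s

Semi-major axis of the transfer orbit: a_t = (45200 + 6170)/2 = 25685 km.
At r₁ the circular-orbit speed is v₁ = √(μ/r₁) = 0.3782 km/s.
Transfer-orbit speed at r₁ (vis-viva): v_a = √[μ(2/r₁ − 1/a_t)] = 0.1854 km/s.
First burn Δv₁ = |v_a − v₁| = 0.1928 km/s.
At r₂, v₂ = √(μ/r₂) = 1.0236 km/s.
Transfer-orbit speed at r₂: v_p = √[μ(2/r₂ − 1/a_t)] = 1.3579 km/s.
Second burn Δv₂ = |v₂ − v_p| = 0.3343 km/s.
Total Δv = Δv₁ + Δv₂ = 0.5271 km/s.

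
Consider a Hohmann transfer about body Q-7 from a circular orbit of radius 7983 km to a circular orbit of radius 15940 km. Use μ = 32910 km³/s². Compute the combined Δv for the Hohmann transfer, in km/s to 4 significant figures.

Δv = 0.5765 km/s

Semi-major axis of the transfer orbit: a_t = (7983 + 15940)/2 = 11961.5 km.
At r₁ the circular-orbit speed is v₁ = √(μ/r₁) = 2.0304 km/s.
On the transfer ellipse at r₁, v² = μ(2/r − 1/a) gives v_p = √[μ(2/r₁ − 1/a_t)] = 2.3439 km/s.
First burn Δv₁ = |v_p − v₁| = 0.3135 km/s.
Circular speed at r₂: v₂ = √(μ/r₂) = 1.437 km/s.
Transfer-orbit speed at r₂: v_a = √[μ(2/r₂ − 1/a_t)] = 1.174 km/s.
Second burn Δv₂ = |v₂ − v_a| = 0.2630 km/s.
Total Δv = Δv₁ + Δv₂ = 0.5765 km/s.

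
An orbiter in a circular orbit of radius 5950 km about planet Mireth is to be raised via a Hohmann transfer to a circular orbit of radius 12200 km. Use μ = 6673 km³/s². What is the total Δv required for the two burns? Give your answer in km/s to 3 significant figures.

Transfer-ellipse semi-major axis a_t = (r₁ + r₂)/2 = (5950 + 12200)/2 = 9075 km.
At r₁ the circular-orbit speed is v₁ = √(μ/r₁) = 1.0590 km/s.
On the transfer ellipse at r₁, vis-viva equation gives v_p = √[μ(2/r₁ − 1/a_t)] = 1.2279 km/s.
First burn Δv₁ = |v_p − v₁| = 0.1689 km/s.
Circular speed at r₂: v₂ = √(μ/r₂) = 0.73957 km/s.
Transfer-orbit speed at r₂: v_a = √[μ(2/r₂ − 1/a_t)] = 0.59885 km/s.
Second burn Δv₂ = |v₂ − v_a| = 0.1407 km/s.
Total Δv = Δv₁ + Δv₂ = 0.3096 km/s.

Δv = 0.310 km/s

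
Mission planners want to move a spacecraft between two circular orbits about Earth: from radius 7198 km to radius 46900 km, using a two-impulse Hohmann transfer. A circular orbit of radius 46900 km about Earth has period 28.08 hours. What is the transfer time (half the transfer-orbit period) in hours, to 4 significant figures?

t = 6.149 hours

From Kepler's third law T² = 4π²r³/μ at r = 46900 km, T = 28.08 hours = 28.08 × 3600 s = 1.01088×10^5 s: μ = 4π²r³/T² = 3.98547×10^5 km³/s².
The Hohmann ellipse has a_t = (r₁ + r₂)/2 = 27049 km.
By Kepler's third law the transfer-orbit period is T = 2π√(a_t³/μ), so t = T/2 = 22138 s.
Converting: 22138 s ÷ 3600 s/hour = 6.149 hours.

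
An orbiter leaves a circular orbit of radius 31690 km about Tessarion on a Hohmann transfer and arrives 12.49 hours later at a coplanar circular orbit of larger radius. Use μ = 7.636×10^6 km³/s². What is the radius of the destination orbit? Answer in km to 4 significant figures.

r₂ = 2.005×10^5 km

Transfer time t = 12.49 hours = 44964 s, and t = π√(a_t³/μ).
So a_t = (μ t²/π²)^(1/3) = (7.636×10^6 × (44964)² / π²)^(1/3) = 1.1608×10^5 km.
Since a_t = (r₁ + r₂)/2, r₂ = 2a_t − r₁ = 2×1.1608×10^5 − 31690 = 2.0047×10^5 km.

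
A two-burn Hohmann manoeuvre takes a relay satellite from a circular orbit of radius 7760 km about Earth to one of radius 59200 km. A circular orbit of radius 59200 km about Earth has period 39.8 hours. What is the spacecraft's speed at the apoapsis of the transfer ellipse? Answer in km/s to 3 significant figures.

From Kepler's third law T² = 4π²r³/μ at r = 59200 km, T = 39.8 hours = 39.8 × 3600 s = 1.4328×10^5 s: μ = 4π²r³/T² = 3.98982×10^5 km³/s².
Semi-major axis of the transfer orbit: a_t = (7760 + 59200)/2 = 33480 km.
At apoapsis, r = 59200 km.
From the vis-viva equation, v = √[μ(2/r − 1/a_t)] = 1.250 km/s.

v = 1.25 km/s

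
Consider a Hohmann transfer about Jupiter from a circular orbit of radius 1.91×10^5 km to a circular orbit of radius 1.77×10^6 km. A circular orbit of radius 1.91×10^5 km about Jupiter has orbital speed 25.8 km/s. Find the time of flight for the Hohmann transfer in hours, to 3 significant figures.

From the circular-orbit relation v² = μ/r at r = 1.91×10^5 km: μ = v²r = (25.8)² × 1.91×10^5 = 1.27137×10^8 km³/s².
The Hohmann ellipse has a_t = (r₁ + r₂)/2 = 9.805×10^5 km.
By Kepler's third law the transfer-orbit period is T = 2π√(a_t³/μ), so t = T/2 = 2.705×10^5 s.
Converting: 2.705×10^5 s ÷ 3600 s/hour = 75.1 hours.

t = 75.1 hours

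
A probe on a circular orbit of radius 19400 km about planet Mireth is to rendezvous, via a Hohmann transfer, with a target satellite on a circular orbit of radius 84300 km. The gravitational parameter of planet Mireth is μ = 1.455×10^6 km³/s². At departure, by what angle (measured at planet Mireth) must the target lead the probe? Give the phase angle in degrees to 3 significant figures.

φ = 93.2°

The Hohmann ellipse has a_t = (r₁ + r₂)/2 = 51850 km.
Transfer time t = π√(a_t³/μ) = 30750 s.
The target's mean motion on its circular orbit is ω₂ = √(μ/r₂³) = 4.928×10^-5 rad/s.
Angle swept by the target during transfer: ω₂·t = 1.5154 rad = 86.83°.
Arrival is 180° from departure on the ellipse, so φ = 180° − 86.83° = 93.2°.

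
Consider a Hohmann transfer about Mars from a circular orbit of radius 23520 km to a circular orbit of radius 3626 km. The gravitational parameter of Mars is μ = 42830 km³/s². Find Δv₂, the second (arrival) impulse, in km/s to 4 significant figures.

Δv₂ = 1.087 km/s

Transfer-ellipse semi-major axis a_t = (r₁ + r₂)/2 = (23520 + 3626)/2 = 13573 km.
On the circular orbit at r = 3626 km, v_c = √(μ/r) = 3.437 km/s.
Transfer-orbit speed at the same r (vis-viva, a = a_t): v_t = √[μ(2/r − 1/a_t)] = 4.524 km/s.
Δv₂ = |v_t − v_c| = |4.524 − 3.437| = 1.087 km/s.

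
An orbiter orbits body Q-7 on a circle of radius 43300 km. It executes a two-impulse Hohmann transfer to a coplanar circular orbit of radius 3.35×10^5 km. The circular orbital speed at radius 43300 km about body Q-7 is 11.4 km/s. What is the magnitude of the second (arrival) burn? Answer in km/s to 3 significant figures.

Δv₂ = 2.14 km/s

From the circular-orbit relation v² = μ/r at r = 43300 km: μ = v²r = (11.4)² × 43300 = 5.62727×10^6 km³/s².
Transfer-ellipse semi-major axis a_t = (r₁ + r₂)/2 = (43300 + 3.350×10^5)/2 = 1.8915×10^5 km.
Circular speed at r = 3.350×10^5 km: v_c = √(μ/r) = 4.099 km/s.
Vis-viva on the transfer ellipse at r = 3.350×10^5 km gives v_t = √[μ(2/r − 1/a_t)] = 1.961 km/s.
Δv₂ = |v_t − v_c| = |1.961 − 4.099| = 2.138 km/s.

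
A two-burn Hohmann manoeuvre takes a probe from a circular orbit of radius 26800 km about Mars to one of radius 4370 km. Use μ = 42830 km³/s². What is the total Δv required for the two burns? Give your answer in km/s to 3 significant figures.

Semi-major axis of the transfer orbit: a_t = (26800 + 4370)/2 = 15585 km.
At r₁ the circular-orbit speed is v₁ = √(μ/r₁) = 1.26417 km/s.
On the transfer ellipse at r₁, vis-viva gives v_a = √[μ(2/r₁ − 1/a_t)] = 0.669413 km/s.
First burn Δv₁ = |v_a − v₁| = 0.59476 km/s.
Circular speed at r₂: v₂ = √(μ/r₂) = 3.13064 km/s.
Transfer-orbit speed at r₂: v_p = √[μ(2/r₂ − 1/a_t)] = 4.10532 km/s.
Second burn Δv₂ = |v₂ − v_p| = 0.97468 km/s.
Total Δv = Δv₁ + Δv₂ = 1.569 km/s.

Δv = 1.57 km/s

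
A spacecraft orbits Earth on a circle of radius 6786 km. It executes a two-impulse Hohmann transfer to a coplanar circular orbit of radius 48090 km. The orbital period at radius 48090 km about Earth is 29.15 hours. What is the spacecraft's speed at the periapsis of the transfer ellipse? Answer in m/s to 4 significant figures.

v = 10150 m/s

From Kepler's third law T² = 4π²r³/μ at r = 48090 km, T = 29.15 hours = 29.15 × 3600 s = 1.0494×10^5 s: μ = 4π²r³/T² = 3.98696×10^5 km³/s².
Transfer-ellipse semi-major axis a_t = (r₁ + r₂)/2 = (6786 + 48090)/2 = 27438 km.
The periapsis of the transfer ellipse is at r = 6786 km.
Vis-viva: v = √[μ(2/r − 1/a_t)] = √[3.98696×10^5 × (2/6786 − 1/27438)] = 10.15 km/s.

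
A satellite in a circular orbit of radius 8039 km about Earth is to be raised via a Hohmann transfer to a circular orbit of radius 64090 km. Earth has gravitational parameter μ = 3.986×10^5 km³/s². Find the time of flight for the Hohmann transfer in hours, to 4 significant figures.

Semi-major axis of the transfer orbit: a_t = (8039 + 64090)/2 = 36064.5 km.
Half the transfer-orbit period gives t = π√(a_t³/μ) = 34080 s.
Converting: 34080 s ÷ 3600 s/hour = 9.467 hours.

t = 9.467 hours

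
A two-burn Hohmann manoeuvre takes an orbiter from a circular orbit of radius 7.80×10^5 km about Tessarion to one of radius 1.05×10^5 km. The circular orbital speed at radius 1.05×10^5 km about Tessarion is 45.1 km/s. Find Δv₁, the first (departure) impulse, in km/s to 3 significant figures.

From the circular-orbit relation v² = μ/r at r = 1.05×10^5 km: μ = v²r = (45.1)² × 1.05×10^5 = 2.13571×10^8 km³/s².
Semi-major axis of the transfer orbit: a_t = (7.800×10^5 + 1.050×10^5)/2 = 4.425×10^5 km.
On the circular orbit at r = 7.800×10^5 km, v_c = √(μ/r) = 16.5472 km/s.
Transfer-orbit speed at the same r (vis-viva, a = a_t): v_t = √[μ(2/r − 1/a_t)] = 8.06050 km/s.
Δv₁ = |v_t − v_c| = |8.06050 − 16.5472| = 8.487 km/s.

Δv₁ = 8.49 km/s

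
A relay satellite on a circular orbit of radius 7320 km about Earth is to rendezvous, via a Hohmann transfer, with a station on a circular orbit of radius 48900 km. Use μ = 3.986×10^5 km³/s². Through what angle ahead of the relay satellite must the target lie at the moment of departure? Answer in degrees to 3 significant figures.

φ = 102°

Transfer-ellipse semi-major axis a_t = (r₁ + r₂)/2 = (7320 + 48900)/2 = 28110 km.
The half-period of the transfer ellipse is t = π√(a_t³/μ) = 23450 s.
The target's mean motion on its circular orbit is ω₂ = √(μ/r₂³) = 5.839×10^-5 rad/s.
Angle swept by the target during transfer: ω₂·t = 1.3692 rad = 78.45°.
Arrival is 180° from departure on the ellipse, so φ = 180° − 78.45° = 102°.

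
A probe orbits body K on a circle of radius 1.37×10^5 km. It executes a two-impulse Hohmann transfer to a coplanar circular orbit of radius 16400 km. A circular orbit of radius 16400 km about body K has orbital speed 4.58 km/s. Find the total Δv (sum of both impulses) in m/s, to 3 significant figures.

Δv = 2390 m/s

From the circular-orbit relation v² = μ/r at r = 16400 km: μ = v²r = (4.58)² × 16400 = 3.44013×10^5 km³/s².
The Hohmann ellipse has a_t = (r₁ + r₂)/2 = 76700 km.
Circular speed at r₁: v₁ = √(μ/r₁) = √(3.44013×10^5/1.370×10^5) = 1.5846 km/s.
Transfer-orbit speed at r₁ (vis-viva equation): v_a = √[μ(2/r₁ − 1/a_t)] = 0.73274 km/s.
First burn Δv₁ = |v_a − v₁| = 0.8519 km/s.
Circular speed at r₂: v₂ = √(μ/r₂) = 4.580 km/s.
Transfer-orbit speed at r₂: v_p = √[μ(2/r₂ − 1/a_t)] = 6.121 km/s.
Second burn Δv₂ = |v₂ − v_p| = 1.541 km/s.
Total Δv = Δv₁ + Δv₂ = 2.393 km/s.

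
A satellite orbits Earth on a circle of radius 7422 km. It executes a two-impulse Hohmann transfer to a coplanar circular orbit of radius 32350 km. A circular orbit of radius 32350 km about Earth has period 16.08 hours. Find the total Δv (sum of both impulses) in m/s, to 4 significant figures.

From Kepler's third law T² = 4π²r³/μ at r = 32350 km, T = 16.08 hours = 16.08 × 3600 s = 57888 s: μ = 4π²r³/T² = 3.98846×10^5 km³/s².
Transfer-ellipse semi-major axis a_t = (r₁ + r₂)/2 = (7422 + 32350)/2 = 19886 km.
At r₁ the circular-orbit speed is v₁ = √(μ/r₁) = 7.331 km/s.
Transfer-orbit speed at r₁ (vis-viva equation): v_p = √[μ(2/r₁ − 1/a_t)] = 9.350 km/s.
First burn Δv₁ = |v_p − v₁| = 2.019 km/s.
Circular speed at r₂: v₂ = √(μ/r₂) = 3.511 km/s.
Transfer-orbit speed at r₂: v_a = √[μ(2/r₂ − 1/a_t)] = 2.145 km/s.
Second burn Δv₂ = |v₂ − v_a| = 1.366 km/s.
Total Δv = Δv₁ + Δv₂ = 3.385 km/s.

Δv = 3385 m/s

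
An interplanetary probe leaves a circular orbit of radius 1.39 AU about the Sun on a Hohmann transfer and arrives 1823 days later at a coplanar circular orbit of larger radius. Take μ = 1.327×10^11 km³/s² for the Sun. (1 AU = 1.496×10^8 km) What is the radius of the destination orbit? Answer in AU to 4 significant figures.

r₂ = 7.882 AU

In km: r₁ = 1.39 × 1.496×10^8 = 2.07944×10^8 km.
Transfer time t = 1823 days = 1.575072×10^8 s, and t = π√(a_t³/μ).
So a_t = (μ t²/π²)^(1/3) = (1.327×10^11 × (1.575072×10^8)² / π²)^(1/3) = 6.9352×10^8 km.
Since a_t = (r₁ + r₂)/2, r₂ = 2a_t − r₁ = 2×6.9352×10^8 − 2.07944×10^8 = 1.179096×10^9 km.
In AU: r₂ = 1.179096×10^9 / 1.496×10^8 = 7.882 AU.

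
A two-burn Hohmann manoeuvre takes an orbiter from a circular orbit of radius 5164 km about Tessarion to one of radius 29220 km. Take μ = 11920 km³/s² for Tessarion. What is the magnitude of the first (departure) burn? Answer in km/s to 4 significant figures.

Δv₁ = 0.4614 km/s

Transfer-ellipse semi-major axis a_t = (r₁ + r₂)/2 = (5164 + 29220)/2 = 17192 km.
Circular speed at r = 5164 km: v_c = √(μ/r) = 1.5193 km/s.
Transfer-orbit speed at the same r (vis-viva, a = a_t): v_t = √[μ(2/r − 1/a_t)] = 1.9807 km/s.
Δv₁ = |v_t − v_c| = |1.9807 − 1.5193| = 0.4614 km/s.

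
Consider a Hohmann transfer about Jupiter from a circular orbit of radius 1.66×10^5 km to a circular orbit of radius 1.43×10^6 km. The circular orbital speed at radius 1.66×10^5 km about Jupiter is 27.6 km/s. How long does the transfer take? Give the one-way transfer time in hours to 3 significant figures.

t = 55.3 hours

From the circular-orbit relation v² = μ/r at r = 1.66×10^5 km: μ = v²r = (27.6)² × 1.66×10^5 = 1.26452×10^8 km³/s².
Semi-major axis of the transfer orbit: a_t = (1.660×10^5 + 1.430×10^6)/2 = 7.980×10^5 km.
Half the transfer-orbit period gives t = π√(a_t³/μ) = 1.992×10^5 s.
Converting: 1.992×10^5 s ÷ 3600 s/hour = 55.3 hours.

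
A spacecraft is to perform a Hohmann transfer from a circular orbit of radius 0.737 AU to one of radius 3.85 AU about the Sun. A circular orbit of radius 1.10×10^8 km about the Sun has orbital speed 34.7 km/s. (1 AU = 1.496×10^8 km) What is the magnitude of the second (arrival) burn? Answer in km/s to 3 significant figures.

Δv₂ = 6.57 km/s

From the circular-orbit relation v² = μ/r at r = 1.10×10^8 km: μ = v²r = (34.7)² × 1.10×10^8 = 1.32450×10^11 km³/s².
In km: r₁ = 0.737 × 1.496×10^8 = 1.102552×10^8 km; r₂ = 3.85 × 1.496×10^8 = 5.7596×10^8 km.
The Hohmann ellipse has a_t = (r₁ + r₂)/2 = 3.431076×10^8 km.
On the circular orbit at r = 5.7596×10^8 km, v_c = √(μ/r) = 15.1646 km/s.
Vis-viva on the transfer ellipse at r = 5.7596×10^8 km gives v_t = √[μ(2/r − 1/a_t)] = 8.59635 km/s.
Δv₂ = |v_t − v_c| = |8.59635 − 15.1646| = 6.568 km/s.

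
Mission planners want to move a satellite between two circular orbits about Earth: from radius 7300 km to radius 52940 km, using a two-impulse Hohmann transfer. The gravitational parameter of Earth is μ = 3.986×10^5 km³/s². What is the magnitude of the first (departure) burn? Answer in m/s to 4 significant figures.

Δv₁ = 2407 m/s

Transfer-ellipse semi-major axis a_t = (r₁ + r₂)/2 = (7300 + 52940)/2 = 30120 km.
On the circular orbit at r = 7300 km, v_c = √(μ/r) = 7.3894 km/s.
Vis-viva on the transfer ellipse at r = 7300 km gives v_t = √[μ(2/r − 1/a_t)] = 9.7965 km/s.
Δv₁ = |v_t − v_c| = |9.7965 − 7.3894| = 2.407 km/s.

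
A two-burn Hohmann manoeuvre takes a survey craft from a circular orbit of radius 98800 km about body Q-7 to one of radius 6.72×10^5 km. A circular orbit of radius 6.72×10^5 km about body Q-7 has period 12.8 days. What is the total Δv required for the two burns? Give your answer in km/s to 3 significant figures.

From Kepler's third law T² = 4π²r³/μ at r = 6.72×10^5 km, T = 12.8 days = 12.8 × 86400 s = 1.10592×10^6 s: μ = 4π²r³/T² = 9.79535×10^6 km³/s².
Semi-major axis of the transfer orbit: a_t = (98800 + 6.720×10^5)/2 = 3.854×10^5 km.
At r₁ the circular-orbit speed is v₁ = √(μ/r₁) = 9.9571 km/s.
On the transfer ellipse at r₁, vis-viva gives v_p = √[μ(2/r₁ − 1/a_t)] = 13.148 km/s.
First burn Δv₁ = |v_p − v₁| = 3.191 km/s.
Circular speed at r₂: v₂ = √(μ/r₂) = 3.818 km/s.
Transfer-orbit speed at r₂: v_a = √[μ(2/r₂ − 1/a_t)] = 1.933 km/s.
Second burn Δv₂ = |v₂ − v_a| = 1.885 km/s.
Δv = Δv₁ + Δv₂ = 3.191 + 1.885 = 5.076 km/s.

Δv = 5.08 km/s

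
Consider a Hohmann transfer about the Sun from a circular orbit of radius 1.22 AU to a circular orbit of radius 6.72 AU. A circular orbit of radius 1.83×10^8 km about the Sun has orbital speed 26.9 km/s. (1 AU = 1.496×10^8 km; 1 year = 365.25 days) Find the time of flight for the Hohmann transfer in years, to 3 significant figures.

From the circular-orbit relation v² = μ/r at r = 1.83×10^8 km: μ = v²r = (26.9)² × 1.83×10^8 = 1.32421×10^11 km³/s².
In km: r₁ = 1.22 × 1.496×10^8 = 1.82512×10^8 km; r₂ = 6.72 × 1.496×10^8 = 1.005312×10^9 km.
Transfer-ellipse semi-major axis a_t = (r₁ + r₂)/2 = (1.82512×10^8 + 1.005312×10^9)/2 = 5.93912×10^8 km.
By Kepler's third law the transfer-orbit period is T = 2π√(a_t³/μ), so t = T/2 = 1.250×10^8 s.
Converting: 1.250×10^8 s ÷ 3.15576×10^7 s/year (365.25 × 86400) = 3.96 years.

t = 3.96 years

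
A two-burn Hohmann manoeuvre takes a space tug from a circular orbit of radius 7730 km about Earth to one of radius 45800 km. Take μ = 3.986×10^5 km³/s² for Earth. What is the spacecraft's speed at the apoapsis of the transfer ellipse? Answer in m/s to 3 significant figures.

Semi-major axis of the transfer orbit: a_t = (7730 + 45800)/2 = 26765 km.
At apoapsis, r = 45800 km.
From the vis-viva equation, v = √[μ(2/r − 1/a_t)] = 1.585 km/s.

v = 1590 m/s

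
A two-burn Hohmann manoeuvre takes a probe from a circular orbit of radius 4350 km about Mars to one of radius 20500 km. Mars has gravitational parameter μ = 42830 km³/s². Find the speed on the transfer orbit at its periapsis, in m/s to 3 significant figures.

Transfer-ellipse semi-major axis a_t = (r₁ + r₂)/2 = (4350 + 20500)/2 = 12425 km.
At periapsis, r = 4350 km.
Vis-viva: v = √[μ(2/r − 1/a_t)] = √[42830 × (2/4350 − 1/12425)] = 4.030 km/s.

v = 4030 m/s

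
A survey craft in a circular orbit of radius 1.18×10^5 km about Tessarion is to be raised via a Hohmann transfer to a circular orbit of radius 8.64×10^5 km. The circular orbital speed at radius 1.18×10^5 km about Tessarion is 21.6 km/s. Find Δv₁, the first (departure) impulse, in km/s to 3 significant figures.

From the circular-orbit relation v² = μ/r at r = 1.18×10^5 km: μ = v²r = (21.6)² × 1.18×10^5 = 5.50541×10^7 km³/s².
Semi-major axis of the transfer orbit: a_t = (1.180×10^5 + 8.640×10^5)/2 = 4.910×10^5 km.
Circular speed at r = 1.180×10^5 km: v_c = √(μ/r) = 21.600 km/s.
Vis-viva on the transfer ellipse at r = 1.180×10^5 km gives v_t = √[μ(2/r − 1/a_t)] = 28.653 km/s.
Δv₁ = |v_t − v_c| = |28.653 − 21.600| = 7.053 km/s.

Δv₁ = 7.05 km/s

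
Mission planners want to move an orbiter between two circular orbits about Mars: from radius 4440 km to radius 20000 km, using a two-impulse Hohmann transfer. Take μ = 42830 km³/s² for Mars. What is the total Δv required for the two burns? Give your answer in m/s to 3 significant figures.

The Hohmann ellipse has a_t = (r₁ + r₂)/2 = 12220 km.
Circular speed at r₁: v₁ = √(μ/r₁) = √(42830/4440) = 3.1059 km/s.
Transfer-orbit speed at r₁ (vis-viva): v_p = √[μ(2/r₁ − 1/a_t)] = 3.9734 km/s.
First burn Δv₁ = |v_p − v₁| = 0.8675 km/s.
At r₂, v₂ = √(μ/r₂) = 1.4634 km/s.
Transfer-orbit speed at r₂: v_a = √[μ(2/r₂ − 1/a_t)] = 0.88209 km/s.
Second burn Δv₂ = |v₂ − v_a| = 0.5813 km/s.
Δv = Δv₁ + Δv₂ = 0.8675 + 0.5813 = 1.449 km/s.

Δv = 1450 m/s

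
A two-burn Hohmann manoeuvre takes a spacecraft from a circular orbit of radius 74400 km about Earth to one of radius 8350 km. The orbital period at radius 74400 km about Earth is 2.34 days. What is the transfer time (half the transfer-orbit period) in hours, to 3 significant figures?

t = 11.6 hours

From Kepler's third law T² = 4π²r³/μ at r = 74400 km, T = 2.34 days = 2.34 × 86400 s = 2.02176×10^5 s: μ = 4π²r³/T² = 3.97758×10^5 km³/s².
Semi-major axis of the transfer orbit: a_t = (74400 + 8350)/2 = 41375 km.
Half the transfer-orbit period gives t = π√(a_t³/μ) = 41920 s.
Converting: 41920 s ÷ 3600 s/hour = 11.6 hours.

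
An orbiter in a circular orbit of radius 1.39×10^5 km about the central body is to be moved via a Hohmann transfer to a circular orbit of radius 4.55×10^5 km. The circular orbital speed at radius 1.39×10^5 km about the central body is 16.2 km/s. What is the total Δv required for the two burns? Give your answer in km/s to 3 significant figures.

Δv = 6.68 km/s

From the circular-orbit relation v² = μ/r at r = 1.39×10^5 km: μ = v²r = (16.2)² × 1.39×10^5 = 3.64792×10^7 km³/s².
Semi-major axis of the transfer orbit: a_t = (1.390×10^5 + 4.550×10^5)/2 = 2.970×10^5 km.
At r₁ the circular-orbit speed is v₁ = √(μ/r₁) = 16.2000 km/s.
On the transfer ellipse at r₁, vis-viva gives v_p = √[μ(2/r₁ − 1/a_t)] = 20.0513 km/s.
First burn Δv₁ = |v_p − v₁| = 3.8513 km/s.
Circular speed at r₂: v₂ = √(μ/r₂) = 8.9540 km/s.
Transfer-orbit speed at r₂: v_a = √[μ(2/r₂ − 1/a_t)] = 6.1256 km/s.
Second burn Δv₂ = |v₂ − v_a| = 2.8284 km/s.
Δv = Δv₁ + Δv₂ = 3.8513 + 2.8284 = 6.680 km/s.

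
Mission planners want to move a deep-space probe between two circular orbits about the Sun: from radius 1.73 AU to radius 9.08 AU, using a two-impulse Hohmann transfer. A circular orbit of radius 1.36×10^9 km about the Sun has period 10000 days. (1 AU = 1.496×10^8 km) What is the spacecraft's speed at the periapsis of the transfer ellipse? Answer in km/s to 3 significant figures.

From Kepler's third law T² = 4π²r³/μ at r = 1.36×10^9 km, T = 10000 days = 10000 × 86400 s = 8.640×10^8 s: μ = 4π²r³/T² = 1.33030×10^11 km³/s².
In km: r₁ = 1.73 × 1.496×10^8 = 2.58808×10^8 km; r₂ = 9.08 × 1.496×10^8 = 1.358368×10^9 km.
The Hohmann ellipse has a_t = (r₁ + r₂)/2 = 8.08588×10^8 km.
The periapsis of the transfer ellipse is at r = 2.58808×10^8 km.
Vis-viva: v = √[μ(2/r − 1/a_t)] = √[1.33030×10^11 × (2/2.58808×10^8 − 1/8.08588×10^8)] = 29.39 km/s.

v = 29.4 km/s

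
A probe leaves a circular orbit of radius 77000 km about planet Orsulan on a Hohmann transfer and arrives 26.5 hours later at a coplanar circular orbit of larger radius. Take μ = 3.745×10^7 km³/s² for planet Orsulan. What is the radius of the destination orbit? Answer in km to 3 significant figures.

r₂ = 5.74×10^5 km

Transfer time t = 26.5 hours = 95400 s, and t = π√(a_t³/μ).
So a_t = (μ t²/π²)^(1/3) = (3.745×10^7 × (95400)² / π²)^(1/3) = 3.2565×10^5 km.
Since a_t = (r₁ + r₂)/2, r₂ = 2a_t − r₁ = 2×3.2565×10^5 − 77000 = 5.743×10^5 km.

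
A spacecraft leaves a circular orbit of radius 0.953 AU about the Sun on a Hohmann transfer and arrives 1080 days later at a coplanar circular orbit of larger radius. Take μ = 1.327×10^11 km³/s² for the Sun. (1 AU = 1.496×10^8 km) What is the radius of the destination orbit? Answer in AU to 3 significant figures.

In km: r₁ = 0.953 × 1.496×10^8 = 1.425688×10^8 km.
Transfer time t = 1080 days = 9.3312×10^7 s, and t = π√(a_t³/μ).
So a_t = (μ t²/π²)^(1/3) = (1.327×10^11 × (9.3312×10^7)² / π²)^(1/3) = 4.8920×10^8 km.
Since a_t = (r₁ + r₂)/2, r₂ = 2a_t − r₁ = 2×4.8920×10^8 − 1.425688×10^8 = 8.358312×10^8 km.
In AU: r₂ = 8.358312×10^8 / 1.496×10^8 = 5.59 AU.

r₂ = 5.59 AU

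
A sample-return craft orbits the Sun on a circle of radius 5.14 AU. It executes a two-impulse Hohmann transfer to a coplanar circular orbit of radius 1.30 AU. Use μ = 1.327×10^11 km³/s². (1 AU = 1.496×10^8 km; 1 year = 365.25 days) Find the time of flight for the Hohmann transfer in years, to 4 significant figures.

t = 2.889 years

In km: r₁ = 5.14 × 1.496×10^8 = 7.68944×10^8 km; r₂ = 1.30 × 1.496×10^8 = 1.9448×10^8 km.
Transfer-ellipse semi-major axis a_t = (r₁ + r₂)/2 = (7.68944×10^8 + 1.9448×10^8)/2 = 4.81712×10^8 km.
Transfer time t = π√(a_t³/μ) = π√((4.81712×10^8)³ / 1.327×10^11) = 9.118×10^7 s.
Converting: 9.118×10^7 s ÷ 3.15576×10^7 s/year (365.25 × 86400) = 2.889 years.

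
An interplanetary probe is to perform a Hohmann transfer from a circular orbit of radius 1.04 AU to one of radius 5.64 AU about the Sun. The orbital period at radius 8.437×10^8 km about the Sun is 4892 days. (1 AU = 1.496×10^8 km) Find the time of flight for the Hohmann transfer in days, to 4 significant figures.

From Kepler's third law T² = 4π²r³/μ at r = 8.437×10^8 km, T = 4892 days = 4892 × 86400 s = 4.226688×10^8 s: μ = 4π²r³/T² = 1.32716×10^11 km³/s².
In km: r₁ = 1.04 × 1.496×10^8 = 1.55584×10^8 km; r₂ = 5.64 × 1.496×10^8 = 8.43744×10^8 km.
Transfer-ellipse semi-major axis a_t = (r₁ + r₂)/2 = (1.55584×10^8 + 8.43744×10^8)/2 = 4.99664×10^8 km.
By Kepler's third law the transfer-orbit period is T = 2π√(a_t³/μ), so t = T/2 = 9.632×10^7 s.
Converting: 9.632×10^7 s ÷ 86400 s/day = 1115 days.

t = 1115 days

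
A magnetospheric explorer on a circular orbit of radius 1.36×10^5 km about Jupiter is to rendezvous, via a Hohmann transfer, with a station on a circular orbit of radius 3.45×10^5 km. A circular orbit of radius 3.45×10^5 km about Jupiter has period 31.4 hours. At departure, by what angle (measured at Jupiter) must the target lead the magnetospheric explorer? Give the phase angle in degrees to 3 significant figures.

From Kepler's third law T² = 4π²r³/μ at r = 3.45×10^5 km, T = 31.4 hours = 31.4 × 3600 s = 1.1304×10^5 s: μ = 4π²r³/T² = 1.26868×10^8 km³/s².
Transfer-ellipse semi-major axis a_t = (r₁ + r₂)/2 = (1.360×10^5 + 3.450×10^5)/2 = 2.405×10^5 km.
The half-period of the transfer ellipse is t = π√(a_t³/μ) = 32896 s.
Target angular speed ω₂ = √(μ/r₂³) = 5.5584×10^-5 rad/s.
Angle swept by the target during transfer: ω₂·t = 1.8285 rad = 104.8°.
The magnetospheric explorer traverses 180° on the transfer ellipse, so the target must lead by 180° − 104.8° = 75.2°.

φ = 75.2°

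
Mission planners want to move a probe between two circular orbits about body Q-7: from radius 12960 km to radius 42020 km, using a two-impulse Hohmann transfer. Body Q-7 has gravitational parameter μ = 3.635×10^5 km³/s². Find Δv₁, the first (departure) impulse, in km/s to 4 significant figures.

Δv₁ = 1.252 km/s

The Hohmann ellipse has a_t = (r₁ + r₂)/2 = 27490 km.
Circular speed at r = 12960 km: v_c = √(μ/r) = 5.296 km/s.
Vis-viva on the transfer ellipse at r = 12960 km gives v_t = √[μ(2/r − 1/a_t)] = 6.548 km/s.
Δv₁ = |v_t − v_c| = |6.548 − 5.296| = 1.252 km/s.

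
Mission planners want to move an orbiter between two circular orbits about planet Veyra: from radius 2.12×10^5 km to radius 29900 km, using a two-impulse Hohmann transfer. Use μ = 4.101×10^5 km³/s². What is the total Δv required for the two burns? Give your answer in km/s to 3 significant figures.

Transfer-ellipse semi-major axis a_t = (r₁ + r₂)/2 = (2.120×10^5 + 29900)/2 = 1.2095×10^5 km.
Circular speed at r₁: v₁ = √(μ/r₁) = √(4.101×10^5/2.120×10^5) = 1.3908 km/s.
Transfer-orbit speed at r₁ (v² = μ(2/r − 1/a)): v_a = √[μ(2/r₁ − 1/a_t)] = 0.69153 km/s.
First burn Δv₁ = |v_a − v₁| = 0.6993 km/s.
Circular speed at r₂: v₂ = √(μ/r₂) = 3.703 km/s.
Transfer-orbit speed at r₂: v_p = √[μ(2/r₂ − 1/a_t)] = 4.903 km/s.
Second burn Δv₂ = |v₂ − v_p| = 1.200 km/s.
Total Δv = Δv₁ + Δv₂ = 1.899 km/s.

Δv = 1.90 km/s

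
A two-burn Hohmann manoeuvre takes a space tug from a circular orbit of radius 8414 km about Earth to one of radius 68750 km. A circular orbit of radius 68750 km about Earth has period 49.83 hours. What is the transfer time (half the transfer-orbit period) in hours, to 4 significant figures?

t = 10.47 hours

From Kepler's third law T² = 4π²r³/μ at r = 68750 km, T = 49.83 hours = 49.83 × 3600 s = 1.79388×10^5 s: μ = 4π²r³/T² = 3.98649×10^5 km³/s².
Transfer-ellipse semi-major axis a_t = (r₁ + r₂)/2 = (8414 + 68750)/2 = 38582 km.
Half the transfer-orbit period gives t = π√(a_t³/μ) = 37708 s.
Converting: 37708 s ÷ 3600 s/hour = 10.47 hours.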